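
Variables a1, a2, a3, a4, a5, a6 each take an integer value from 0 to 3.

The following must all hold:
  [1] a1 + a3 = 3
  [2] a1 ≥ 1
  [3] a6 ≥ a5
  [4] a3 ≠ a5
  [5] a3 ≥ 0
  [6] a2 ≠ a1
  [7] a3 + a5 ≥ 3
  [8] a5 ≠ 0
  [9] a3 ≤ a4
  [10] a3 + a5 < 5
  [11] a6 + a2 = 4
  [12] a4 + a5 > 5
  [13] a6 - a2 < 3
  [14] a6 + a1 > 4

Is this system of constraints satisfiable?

Satisfiable

The assignment a1 = 2, a2 = 1, a3 = 1, a4 = 3, a5 = 3, a6 = 3 works:
  constraint 1 holds since a1 + a3 = 3.
  constraint 7 holds since a3 + a5 = 4.
  constraint 10 holds since a3 + a5 = 4.
The rest check out directly.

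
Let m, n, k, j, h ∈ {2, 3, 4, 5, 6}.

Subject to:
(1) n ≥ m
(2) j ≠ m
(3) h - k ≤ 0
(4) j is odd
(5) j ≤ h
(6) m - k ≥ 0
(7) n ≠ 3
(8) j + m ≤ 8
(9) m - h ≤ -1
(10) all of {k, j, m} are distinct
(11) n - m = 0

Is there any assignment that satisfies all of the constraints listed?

Constraints 3, 6, and 9 give h − m ≥ 1, m − k ≥ 0, k − h ≥ 0.
Adding all 3 inequalities: the left sides telescope to 0, and the right sides sum to 1 + 0 + 0 = 1. So 0 ≥ 1, which is false.

Unsatisfiable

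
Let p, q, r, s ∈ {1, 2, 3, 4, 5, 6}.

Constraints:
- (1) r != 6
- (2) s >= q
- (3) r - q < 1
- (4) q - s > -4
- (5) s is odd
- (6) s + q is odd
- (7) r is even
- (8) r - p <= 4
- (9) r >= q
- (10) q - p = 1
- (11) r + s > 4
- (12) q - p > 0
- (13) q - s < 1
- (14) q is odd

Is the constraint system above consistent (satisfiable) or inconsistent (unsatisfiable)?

Unsatisfiable

Constraint 5 makes s odd and constraint 14 makes q odd, so s + q must be even. Constraint 6 says s + q is odd — contradiction.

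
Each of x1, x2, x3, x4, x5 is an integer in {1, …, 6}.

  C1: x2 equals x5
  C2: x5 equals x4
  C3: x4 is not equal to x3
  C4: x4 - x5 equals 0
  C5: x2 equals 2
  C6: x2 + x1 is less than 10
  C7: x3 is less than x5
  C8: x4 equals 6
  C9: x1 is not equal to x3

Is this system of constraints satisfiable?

Unsatisfiable

Constraint 5 fixes x2 = 2 and constraint 8 fixes x4 = 6. Constraints 1 and 2 give x2 = x5 = x4, so x2 = x4. But 2 ≠ 6 — contradiction.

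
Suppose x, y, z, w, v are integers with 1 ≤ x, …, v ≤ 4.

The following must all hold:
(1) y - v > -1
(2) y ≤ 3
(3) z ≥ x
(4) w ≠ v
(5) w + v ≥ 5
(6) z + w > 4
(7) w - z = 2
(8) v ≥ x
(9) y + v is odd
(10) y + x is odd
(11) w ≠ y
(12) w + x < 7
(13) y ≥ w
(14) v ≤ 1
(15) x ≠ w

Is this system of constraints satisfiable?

From constraints 2 and 13: w ≤ y ≤ 3. From constraint 14: v ≤ 1. Hence w + v ≤ 4. But constraint 5 requires w + v ≥ 5, and 5 > 4. Contradiction.

Unsatisfiable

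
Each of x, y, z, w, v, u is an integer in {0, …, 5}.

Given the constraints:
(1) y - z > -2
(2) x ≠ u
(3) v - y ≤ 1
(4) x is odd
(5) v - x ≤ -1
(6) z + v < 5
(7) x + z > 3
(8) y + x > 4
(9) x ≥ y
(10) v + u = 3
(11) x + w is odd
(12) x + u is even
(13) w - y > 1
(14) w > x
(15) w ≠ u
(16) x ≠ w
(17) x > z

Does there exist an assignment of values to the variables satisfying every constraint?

One satisfying assignment is x = 3, y = 2, z = 1, w = 4, v = 2, u = 1.
For the less obvious constraints — constraint 1: y - z = 1; constraint 3: v - y = 0 — and the others hold by inspection.

Satisfiable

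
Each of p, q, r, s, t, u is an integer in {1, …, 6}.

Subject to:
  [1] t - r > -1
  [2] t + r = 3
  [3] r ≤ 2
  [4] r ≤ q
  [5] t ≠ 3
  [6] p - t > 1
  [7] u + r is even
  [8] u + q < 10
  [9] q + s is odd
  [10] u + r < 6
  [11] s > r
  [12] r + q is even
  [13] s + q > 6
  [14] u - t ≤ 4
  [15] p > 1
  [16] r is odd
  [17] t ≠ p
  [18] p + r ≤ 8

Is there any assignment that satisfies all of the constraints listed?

The assignment p = 6, q = 5, r = 1, s = 2, t = 2, u = 3 works:
  constraint 1 holds since t - r = 1.
  constraint 2 holds since t + r = 3.
  constraint 6 holds since p - t = 4.
The rest check out directly.

Satisfiable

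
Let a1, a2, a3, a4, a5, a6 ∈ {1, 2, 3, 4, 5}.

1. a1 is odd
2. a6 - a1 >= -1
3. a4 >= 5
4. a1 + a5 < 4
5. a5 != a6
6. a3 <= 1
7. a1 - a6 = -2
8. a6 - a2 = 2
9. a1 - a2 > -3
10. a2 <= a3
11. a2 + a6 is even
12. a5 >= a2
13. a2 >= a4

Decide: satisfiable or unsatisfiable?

From constraints 3 and 13: a2 ≥ a4 and a4 ≥ 5, so a2 ≥ 5. From constraints 6 and 10: a2 ≤ a3 and a3 ≤ 1, so a2 ≤ 1. But 1 < 5, so no value of a2 works.

Unsatisfiable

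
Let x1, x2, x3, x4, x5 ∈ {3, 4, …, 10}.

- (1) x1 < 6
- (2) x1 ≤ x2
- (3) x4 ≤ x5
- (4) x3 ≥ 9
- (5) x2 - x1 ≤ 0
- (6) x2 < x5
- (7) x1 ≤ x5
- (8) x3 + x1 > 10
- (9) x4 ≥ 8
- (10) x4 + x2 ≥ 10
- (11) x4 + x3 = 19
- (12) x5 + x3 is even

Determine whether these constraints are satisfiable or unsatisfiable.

Setting (x1, x2, x3, x4, x5) = (3, 3, 10, 9, 10) satisfies everything: constraint 5: x2 - x1 = 0; constraint 8: x3 + x1 = 13; constraint 10: x4 + x2 = 12, and the others follow.

Satisfiable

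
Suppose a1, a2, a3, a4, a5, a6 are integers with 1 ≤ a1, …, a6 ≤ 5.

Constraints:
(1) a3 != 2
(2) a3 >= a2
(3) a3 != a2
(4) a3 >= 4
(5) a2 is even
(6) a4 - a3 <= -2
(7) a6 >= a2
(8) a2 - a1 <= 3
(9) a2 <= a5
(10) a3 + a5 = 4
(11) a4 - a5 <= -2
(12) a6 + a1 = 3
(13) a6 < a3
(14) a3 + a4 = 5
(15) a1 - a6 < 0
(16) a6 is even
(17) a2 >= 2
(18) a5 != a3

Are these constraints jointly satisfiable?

Unsatisfiable

From constraint 4: a3 ≥ 4. From constraints 9 and 17: a5 ≥ a2 ≥ 2. Hence a3 + a5 ≥ 6. But constraint 10 requires a3 + a5 = 4, and 4 < 6. Contradiction.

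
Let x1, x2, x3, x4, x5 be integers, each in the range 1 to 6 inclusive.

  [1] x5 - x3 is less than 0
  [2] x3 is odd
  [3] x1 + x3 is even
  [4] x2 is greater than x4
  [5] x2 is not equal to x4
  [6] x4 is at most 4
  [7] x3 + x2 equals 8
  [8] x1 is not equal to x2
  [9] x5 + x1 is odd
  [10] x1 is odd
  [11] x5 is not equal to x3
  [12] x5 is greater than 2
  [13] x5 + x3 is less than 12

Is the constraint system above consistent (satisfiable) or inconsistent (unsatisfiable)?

Satisfiable

Setting (x1, x2, x3, x4, x5) = (1, 3, 5, 1, 4) satisfies everything: constraint 1: x5 - x3 = -1; constraint 7: x3 + x2 = 8, and the others follow.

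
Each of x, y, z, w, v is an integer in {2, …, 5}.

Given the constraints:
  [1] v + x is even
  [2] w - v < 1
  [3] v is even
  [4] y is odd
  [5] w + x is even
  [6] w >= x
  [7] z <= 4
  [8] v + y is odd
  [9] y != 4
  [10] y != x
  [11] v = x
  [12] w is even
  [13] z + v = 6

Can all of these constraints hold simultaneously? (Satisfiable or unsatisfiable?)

Try x = 4, y = 3, z = 2, w = 4, v = 4.
Check constraint 1: v + x = 8 is even; constraint 2: w - v = 0; constraint 13: z + v = 6. The remaining constraints are straightforward to verify.

Satisfiable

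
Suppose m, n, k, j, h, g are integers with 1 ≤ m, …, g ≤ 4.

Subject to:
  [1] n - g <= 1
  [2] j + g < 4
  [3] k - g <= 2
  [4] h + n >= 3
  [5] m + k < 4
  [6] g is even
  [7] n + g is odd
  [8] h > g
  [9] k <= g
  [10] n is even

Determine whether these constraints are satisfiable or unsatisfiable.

Constraint 10 makes n even and constraint 6 makes g even, so n + g must be even. Constraint 7 says n + g is odd — contradiction.

Unsatisfiable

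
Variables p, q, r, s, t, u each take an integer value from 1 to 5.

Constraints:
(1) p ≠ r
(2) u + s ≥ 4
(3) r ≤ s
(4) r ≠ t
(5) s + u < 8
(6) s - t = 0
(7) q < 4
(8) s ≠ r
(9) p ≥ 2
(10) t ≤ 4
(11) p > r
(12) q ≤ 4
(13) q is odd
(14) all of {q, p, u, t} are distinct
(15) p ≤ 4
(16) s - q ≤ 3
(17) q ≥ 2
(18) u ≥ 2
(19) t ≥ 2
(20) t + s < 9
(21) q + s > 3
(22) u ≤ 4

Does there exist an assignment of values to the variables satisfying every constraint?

Unsatisfiable

Constraints 9, 10, 12, 15, 17, 18, 19, and 22 confine each of q, p, u, t to the 3 values {2, …, 4}.
Constraint 14 requires all 4 of them to be distinct, but only 3 values are available — impossible by the pigeonhole principle.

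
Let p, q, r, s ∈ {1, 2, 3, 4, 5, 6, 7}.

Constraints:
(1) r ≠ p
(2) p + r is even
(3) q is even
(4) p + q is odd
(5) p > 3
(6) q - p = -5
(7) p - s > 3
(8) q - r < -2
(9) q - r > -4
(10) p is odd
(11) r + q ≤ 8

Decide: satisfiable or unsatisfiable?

Satisfiable

Setting (p, q, r, s) = (7, 2, 5, 3) satisfies everything: constraint 6: q - p = -5; constraint 7: p - s = 4, and the others follow.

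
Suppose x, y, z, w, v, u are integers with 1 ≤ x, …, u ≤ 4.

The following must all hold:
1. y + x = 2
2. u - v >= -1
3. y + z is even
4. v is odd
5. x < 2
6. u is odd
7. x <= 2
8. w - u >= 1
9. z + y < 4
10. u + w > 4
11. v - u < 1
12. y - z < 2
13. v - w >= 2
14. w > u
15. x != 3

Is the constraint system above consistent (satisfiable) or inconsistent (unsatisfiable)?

Constraints 2, 8, and 13 give u − v ≥ -1, v − w ≥ 2, w − u ≥ 1.
Adding all 3 inequalities: the left sides telescope to 0, and the right sides sum to (-1) + 2 + 1 = 2. So 0 ≥ 2, which is false.

Unsatisfiable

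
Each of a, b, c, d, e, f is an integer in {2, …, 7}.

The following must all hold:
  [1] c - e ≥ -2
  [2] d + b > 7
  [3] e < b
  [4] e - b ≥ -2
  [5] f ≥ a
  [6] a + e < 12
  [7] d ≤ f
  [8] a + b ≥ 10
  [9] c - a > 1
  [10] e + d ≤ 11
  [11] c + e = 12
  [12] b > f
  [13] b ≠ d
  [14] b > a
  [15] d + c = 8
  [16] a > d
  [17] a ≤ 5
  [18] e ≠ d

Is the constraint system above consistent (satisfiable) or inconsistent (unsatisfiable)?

Try a = 3, b = 7, c = 6, d = 2, e = 6, f = 3.
Check constraint 1: c - e = 0; constraint 2: d + b = 9. The remaining constraints are straightforward to verify.

Satisfiable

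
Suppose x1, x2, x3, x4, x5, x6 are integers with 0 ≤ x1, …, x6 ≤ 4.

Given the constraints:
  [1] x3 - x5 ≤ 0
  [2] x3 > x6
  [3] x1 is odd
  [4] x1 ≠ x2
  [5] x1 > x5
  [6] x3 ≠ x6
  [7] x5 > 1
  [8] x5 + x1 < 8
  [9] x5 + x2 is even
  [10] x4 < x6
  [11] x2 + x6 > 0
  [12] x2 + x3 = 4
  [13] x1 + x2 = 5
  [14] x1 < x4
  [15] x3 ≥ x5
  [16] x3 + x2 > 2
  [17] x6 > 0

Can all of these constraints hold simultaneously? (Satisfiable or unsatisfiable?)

Constraints 1, 2, 5, 10, and 14 give x5 < x1, x1 < x4, x4 < x6, x6 < x3, x3 ≤ x5. Chaining: x5 < x1 < x4 < x6 < x3 ≤ x5, which forces x5 < x5 — impossible.

Unsatisfiable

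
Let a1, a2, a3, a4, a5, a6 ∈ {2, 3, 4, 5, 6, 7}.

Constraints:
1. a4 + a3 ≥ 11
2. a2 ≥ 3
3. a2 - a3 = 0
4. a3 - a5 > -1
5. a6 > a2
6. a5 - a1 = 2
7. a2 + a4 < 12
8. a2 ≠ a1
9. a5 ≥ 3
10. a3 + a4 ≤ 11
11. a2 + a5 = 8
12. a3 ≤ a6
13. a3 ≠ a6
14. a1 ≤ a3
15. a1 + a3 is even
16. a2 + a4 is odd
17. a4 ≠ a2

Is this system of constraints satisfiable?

One satisfying assignment is a1 = 2, a2 = 4, a3 = 4, a4 = 7, a5 = 4, a6 = 7.
For the less obvious constraints — constraint 1: a4 + a3 = 11; constraint 3: a2 - a3 = 0; constraint 4: a3 - a5 = 0 — and the others hold by inspection.

Satisfiable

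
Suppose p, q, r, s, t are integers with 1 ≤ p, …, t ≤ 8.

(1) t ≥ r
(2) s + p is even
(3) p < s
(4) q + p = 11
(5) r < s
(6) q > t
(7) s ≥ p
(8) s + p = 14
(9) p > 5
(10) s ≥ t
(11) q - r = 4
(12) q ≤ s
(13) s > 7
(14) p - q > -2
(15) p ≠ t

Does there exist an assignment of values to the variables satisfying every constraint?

Satisfiable

Try p = 6, q = 5, r = 1, s = 8, t = 4.
Check constraint 4: q + p = 11; constraint 8: s + p = 14; constraint 11: q - r = 4. The remaining constraints are straightforward to verify.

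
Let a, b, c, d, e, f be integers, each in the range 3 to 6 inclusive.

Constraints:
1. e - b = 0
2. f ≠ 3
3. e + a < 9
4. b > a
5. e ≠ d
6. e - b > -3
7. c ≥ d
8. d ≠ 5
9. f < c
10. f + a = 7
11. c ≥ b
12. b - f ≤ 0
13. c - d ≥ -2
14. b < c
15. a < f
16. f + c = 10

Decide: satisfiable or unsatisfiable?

Try a = 3, b = 4, c = 6, d = 6, e = 4, f = 4.
Check constraint 1: e - b = 0; constraint 3: e + a = 7. The remaining constraints are straightforward to verify.

Satisfiable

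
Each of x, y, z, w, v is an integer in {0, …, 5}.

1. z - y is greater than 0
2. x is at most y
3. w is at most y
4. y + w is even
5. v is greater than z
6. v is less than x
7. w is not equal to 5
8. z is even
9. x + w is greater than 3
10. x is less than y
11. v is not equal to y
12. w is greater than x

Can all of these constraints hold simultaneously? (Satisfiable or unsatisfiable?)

Unsatisfiable

Constraints 1, 3, 5, 6, and 12 give y < z, z < v, v < x, x < w, w ≤ y. Chaining: y < z < v < x < w ≤ y, which forces y < y — impossible.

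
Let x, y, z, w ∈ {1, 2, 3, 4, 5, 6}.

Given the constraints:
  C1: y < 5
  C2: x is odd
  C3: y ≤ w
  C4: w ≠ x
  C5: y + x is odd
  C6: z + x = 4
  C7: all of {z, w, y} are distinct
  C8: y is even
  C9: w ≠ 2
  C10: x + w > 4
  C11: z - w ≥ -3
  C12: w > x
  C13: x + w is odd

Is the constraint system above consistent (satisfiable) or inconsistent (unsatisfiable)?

Satisfiable

Setting (x, y, z, w) = (1, 2, 3, 6) satisfies everything: constraint 6: z + x = 4; constraint 10: x + w = 7; constraint 11: z - w = -3, and the others follow.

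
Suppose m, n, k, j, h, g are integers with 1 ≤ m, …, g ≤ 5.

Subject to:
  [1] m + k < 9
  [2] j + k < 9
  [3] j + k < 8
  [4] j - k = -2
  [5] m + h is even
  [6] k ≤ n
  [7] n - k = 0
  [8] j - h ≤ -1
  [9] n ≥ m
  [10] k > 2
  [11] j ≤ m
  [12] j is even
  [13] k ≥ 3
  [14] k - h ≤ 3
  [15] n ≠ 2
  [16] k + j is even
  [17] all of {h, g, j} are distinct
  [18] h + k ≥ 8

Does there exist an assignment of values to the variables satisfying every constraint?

Try m = 2, n = 4, k = 4, j = 2, h = 4, g = 1.
Check constraint 1: m + k = 6; constraint 2: j + k = 6. The remaining constraints are straightforward to verify.

Satisfiable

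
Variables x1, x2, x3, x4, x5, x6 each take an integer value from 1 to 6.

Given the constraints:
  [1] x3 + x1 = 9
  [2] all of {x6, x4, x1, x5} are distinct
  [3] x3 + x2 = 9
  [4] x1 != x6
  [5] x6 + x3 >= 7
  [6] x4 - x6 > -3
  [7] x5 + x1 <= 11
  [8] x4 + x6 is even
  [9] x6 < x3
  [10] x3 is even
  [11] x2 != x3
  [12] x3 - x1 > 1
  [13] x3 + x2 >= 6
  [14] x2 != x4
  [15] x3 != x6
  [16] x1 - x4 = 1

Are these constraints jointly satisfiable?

Satisfiable

Take x1 = 3, x2 = 3, x3 = 6, x4 = 2, x5 = 6, x6 = 4. Then constraint 1: x3 + x1 = 9; constraint 3: x3 + x2 = 9; constraint 5: x6 + x3 = 10, and every other listed constraint is also met.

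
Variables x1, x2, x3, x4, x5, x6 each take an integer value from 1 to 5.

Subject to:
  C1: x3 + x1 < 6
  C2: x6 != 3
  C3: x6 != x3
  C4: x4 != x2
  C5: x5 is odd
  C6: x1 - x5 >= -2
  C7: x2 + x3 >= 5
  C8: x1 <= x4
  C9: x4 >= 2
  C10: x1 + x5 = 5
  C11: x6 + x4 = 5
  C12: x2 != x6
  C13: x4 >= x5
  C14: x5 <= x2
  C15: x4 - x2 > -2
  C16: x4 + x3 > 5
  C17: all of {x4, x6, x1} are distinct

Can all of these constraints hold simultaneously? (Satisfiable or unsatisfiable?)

Try x1 = 2, x2 = 3, x3 = 3, x4 = 4, x5 = 3, x6 = 1.
Check constraint 1: x3 + x1 = 5; constraint 6: x1 - x5 = -1; constraint 7: x2 + x3 = 6. The remaining constraints are straightforward to verify.

Satisfiable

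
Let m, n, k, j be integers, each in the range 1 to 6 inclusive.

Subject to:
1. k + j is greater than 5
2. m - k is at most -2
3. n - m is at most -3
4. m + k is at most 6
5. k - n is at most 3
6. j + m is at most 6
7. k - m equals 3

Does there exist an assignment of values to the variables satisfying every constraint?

Constraints 2, 3, and 5 give n − k ≥ -3, k − m ≥ 2, m − n ≥ 3.
Adding all 3 inequalities: the left sides telescope to 0, and the right sides sum to (-3) + 2 + 3 = 2. So 0 ≥ 2, which is false.

Unsatisfiable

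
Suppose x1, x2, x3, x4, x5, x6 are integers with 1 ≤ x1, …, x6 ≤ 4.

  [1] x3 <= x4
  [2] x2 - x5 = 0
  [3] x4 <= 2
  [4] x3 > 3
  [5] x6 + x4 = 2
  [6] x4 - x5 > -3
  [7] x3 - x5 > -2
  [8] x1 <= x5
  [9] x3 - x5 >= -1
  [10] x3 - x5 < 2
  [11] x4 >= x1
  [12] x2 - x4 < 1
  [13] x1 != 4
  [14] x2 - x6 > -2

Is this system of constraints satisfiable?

Unsatisfiable

From constraint 4: x3 ≥ 4. From constraints 1 and 3: x3 ≤ x4 and x4 ≤ 2, so x3 ≤ 2. But 2 < 4, so no value of x3 works.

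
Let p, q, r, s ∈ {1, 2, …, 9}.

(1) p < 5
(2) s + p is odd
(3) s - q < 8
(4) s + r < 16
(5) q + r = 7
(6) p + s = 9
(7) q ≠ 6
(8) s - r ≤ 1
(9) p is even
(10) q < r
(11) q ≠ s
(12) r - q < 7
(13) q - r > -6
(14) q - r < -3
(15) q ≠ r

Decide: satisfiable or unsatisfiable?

Satisfiable

The assignment p = 2, q = 1, r = 6, s = 7 works:
  constraint 3 holds since s - q = 6.
  constraint 4 holds since s + r = 13.
The rest check out directly.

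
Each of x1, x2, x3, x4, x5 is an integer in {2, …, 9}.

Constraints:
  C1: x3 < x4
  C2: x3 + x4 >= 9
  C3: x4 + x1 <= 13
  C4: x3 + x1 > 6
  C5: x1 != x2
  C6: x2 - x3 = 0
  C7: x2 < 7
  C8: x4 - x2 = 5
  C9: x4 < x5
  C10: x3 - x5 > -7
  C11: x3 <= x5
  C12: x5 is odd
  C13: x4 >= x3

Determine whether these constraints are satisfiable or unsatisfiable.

The assignment x1 = 5, x2 = 3, x3 = 3, x4 = 8, x5 = 9 works:
  constraint 2 holds since x3 + x4 = 11.
  constraint 3 holds since x4 + x1 = 13.
The rest check out directly.

Satisfiable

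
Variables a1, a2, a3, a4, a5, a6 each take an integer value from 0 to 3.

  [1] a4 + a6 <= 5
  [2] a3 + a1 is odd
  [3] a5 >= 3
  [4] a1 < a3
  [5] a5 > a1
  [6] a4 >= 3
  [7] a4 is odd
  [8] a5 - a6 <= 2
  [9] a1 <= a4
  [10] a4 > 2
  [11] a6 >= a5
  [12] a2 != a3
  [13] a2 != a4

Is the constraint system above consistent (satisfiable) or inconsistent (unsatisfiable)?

Unsatisfiable

From constraint 6: a4 ≥ 3. From constraints 3 and 11: a6 ≥ a5 ≥ 3. Hence a4 + a6 ≥ 6. But constraint 1 requires a4 + a6 ≤ 5, and 5 < 6. Contradiction.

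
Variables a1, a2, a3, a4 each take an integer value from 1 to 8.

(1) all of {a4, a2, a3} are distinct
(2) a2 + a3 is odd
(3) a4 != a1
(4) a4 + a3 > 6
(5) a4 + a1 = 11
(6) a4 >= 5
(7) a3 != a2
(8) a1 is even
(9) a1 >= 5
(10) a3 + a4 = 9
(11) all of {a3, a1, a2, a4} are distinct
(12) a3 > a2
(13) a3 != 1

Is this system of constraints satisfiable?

Try a1 = 6, a2 = 3, a3 = 4, a4 = 5.
Check constraint 4: a4 + a3 = 9; constraint 5: a4 + a1 = 11. The remaining constraints are straightforward to verify.

Satisfiable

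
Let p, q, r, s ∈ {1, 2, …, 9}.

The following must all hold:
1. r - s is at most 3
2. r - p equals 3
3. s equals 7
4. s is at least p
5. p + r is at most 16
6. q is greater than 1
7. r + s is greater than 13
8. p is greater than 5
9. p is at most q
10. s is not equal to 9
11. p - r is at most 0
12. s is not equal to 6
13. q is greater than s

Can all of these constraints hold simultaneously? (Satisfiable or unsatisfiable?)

The assignment p = 6, q = 9, r = 9, s = 7 works:
  constraint 1 holds since r - s = 2.
  constraint 2 holds since r - p = 3.
  constraint 5 holds since p + r = 15.
The rest check out directly.

Satisfiable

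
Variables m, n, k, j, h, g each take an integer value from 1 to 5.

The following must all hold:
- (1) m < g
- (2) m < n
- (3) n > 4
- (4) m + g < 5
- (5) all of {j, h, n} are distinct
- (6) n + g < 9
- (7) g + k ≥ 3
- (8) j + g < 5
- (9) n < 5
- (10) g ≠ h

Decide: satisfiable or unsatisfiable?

From constraint 3: n ≥ 5. From constraint 9: n ≤ 4. But 4 < 5, so no value of n works.

Unsatisfiable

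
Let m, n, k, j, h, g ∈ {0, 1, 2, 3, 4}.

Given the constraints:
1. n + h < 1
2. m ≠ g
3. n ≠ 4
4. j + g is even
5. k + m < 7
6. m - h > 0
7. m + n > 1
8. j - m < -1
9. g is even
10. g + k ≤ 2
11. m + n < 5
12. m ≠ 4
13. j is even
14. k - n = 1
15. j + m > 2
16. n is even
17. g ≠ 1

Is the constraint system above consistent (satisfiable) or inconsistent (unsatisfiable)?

Satisfiable

Try m = 3, n = 0, k = 1, j = 0, h = 0, g = 0.
Check constraint 1: n + h = 0; constraint 5: k + m = 4; constraint 6: m - h = 3. The remaining constraints are straightforward to verify.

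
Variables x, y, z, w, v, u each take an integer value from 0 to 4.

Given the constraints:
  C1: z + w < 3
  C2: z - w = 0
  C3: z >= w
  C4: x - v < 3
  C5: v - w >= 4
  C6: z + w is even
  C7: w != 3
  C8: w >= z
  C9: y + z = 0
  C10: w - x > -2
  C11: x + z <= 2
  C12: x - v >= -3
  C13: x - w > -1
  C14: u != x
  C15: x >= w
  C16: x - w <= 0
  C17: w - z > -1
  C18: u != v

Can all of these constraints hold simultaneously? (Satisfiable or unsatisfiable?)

Constraints 5, 12, and 16 give w − x ≥ 0, x − v ≥ -3, v − w ≥ 4.
Adding all 3 inequalities: the left sides telescope to 0, and the right sides sum to 0 + (-3) + 4 = 1. So 0 ≥ 1, which is false.

Unsatisfiable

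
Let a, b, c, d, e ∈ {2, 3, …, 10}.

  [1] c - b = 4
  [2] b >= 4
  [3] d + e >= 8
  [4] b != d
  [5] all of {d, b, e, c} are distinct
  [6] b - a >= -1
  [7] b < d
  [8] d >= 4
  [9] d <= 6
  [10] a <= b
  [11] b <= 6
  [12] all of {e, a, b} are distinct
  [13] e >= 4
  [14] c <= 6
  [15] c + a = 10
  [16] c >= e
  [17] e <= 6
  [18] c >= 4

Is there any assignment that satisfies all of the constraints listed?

Constraints 2, 8, 9, 11, 13, 14, 17, and 18 confine each of d, b, e, c to the 3 values {4, …, 6}.
Constraint 5 requires all 4 of them to be distinct, but only 3 values are available — impossible by the pigeonhole principle.

Unsatisfiable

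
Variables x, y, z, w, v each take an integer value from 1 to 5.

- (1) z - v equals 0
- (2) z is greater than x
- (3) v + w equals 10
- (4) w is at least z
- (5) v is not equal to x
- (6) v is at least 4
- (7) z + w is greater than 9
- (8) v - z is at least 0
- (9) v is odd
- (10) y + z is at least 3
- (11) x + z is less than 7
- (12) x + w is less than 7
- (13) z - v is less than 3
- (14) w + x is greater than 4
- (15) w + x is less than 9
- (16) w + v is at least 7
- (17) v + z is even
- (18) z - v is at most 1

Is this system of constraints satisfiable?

One satisfying assignment is x = 1, y = 1, z = 5, w = 5, v = 5.
For the less obvious constraints — constraint 1: z - v = 0; constraint 3: v + w = 10; constraint 7: z + w = 10 — and the others hold by inspection.

Satisfiable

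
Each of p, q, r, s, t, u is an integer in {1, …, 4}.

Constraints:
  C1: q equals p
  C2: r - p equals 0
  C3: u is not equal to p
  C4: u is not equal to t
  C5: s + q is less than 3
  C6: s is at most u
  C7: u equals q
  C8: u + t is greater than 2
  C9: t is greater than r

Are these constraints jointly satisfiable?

From constraints 1 and 7, u = q = p, so u = p. But constraint 3 says u ≠ p. Contradiction.

Unsatisfiable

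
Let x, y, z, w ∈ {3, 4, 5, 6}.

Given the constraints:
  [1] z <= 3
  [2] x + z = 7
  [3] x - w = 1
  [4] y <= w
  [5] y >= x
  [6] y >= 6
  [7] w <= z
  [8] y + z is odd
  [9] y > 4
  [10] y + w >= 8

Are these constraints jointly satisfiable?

From constraints 4 and 6: w ≥ y and y ≥ 6, so w ≥ 6. From constraints 1 and 7: w ≤ z and z ≤ 3, so w ≤ 3. But 3 < 6, so no value of w works.

Unsatisfiable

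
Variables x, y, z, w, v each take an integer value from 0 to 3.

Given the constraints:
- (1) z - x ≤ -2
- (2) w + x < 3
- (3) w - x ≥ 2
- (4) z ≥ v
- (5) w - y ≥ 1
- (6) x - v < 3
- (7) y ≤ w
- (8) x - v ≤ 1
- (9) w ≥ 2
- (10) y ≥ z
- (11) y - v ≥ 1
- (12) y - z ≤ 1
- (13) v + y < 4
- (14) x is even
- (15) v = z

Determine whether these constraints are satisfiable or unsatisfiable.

Unsatisfiable

Constraints 1, 8, 11, and 12 give z − y ≥ -1, y − v ≥ 1, v − x ≥ -1, x − z ≥ 2.
Adding all 4 inequalities: the left sides telescope to 0, and the right sides sum to (-1) + 1 + (-1) + 2 = 1. So 0 ≥ 1, which is false.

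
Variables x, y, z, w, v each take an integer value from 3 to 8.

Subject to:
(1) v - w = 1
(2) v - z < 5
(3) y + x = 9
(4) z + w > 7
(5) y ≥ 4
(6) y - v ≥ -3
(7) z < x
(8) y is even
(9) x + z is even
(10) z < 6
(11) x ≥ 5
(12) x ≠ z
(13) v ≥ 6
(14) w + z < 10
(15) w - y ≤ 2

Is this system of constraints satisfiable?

Satisfiable

Try x = 5, y = 4, z = 3, w = 5, v = 6.
Check constraint 1: v - w = 1; constraint 2: v - z = 3. The remaining constraints are straightforward to verify.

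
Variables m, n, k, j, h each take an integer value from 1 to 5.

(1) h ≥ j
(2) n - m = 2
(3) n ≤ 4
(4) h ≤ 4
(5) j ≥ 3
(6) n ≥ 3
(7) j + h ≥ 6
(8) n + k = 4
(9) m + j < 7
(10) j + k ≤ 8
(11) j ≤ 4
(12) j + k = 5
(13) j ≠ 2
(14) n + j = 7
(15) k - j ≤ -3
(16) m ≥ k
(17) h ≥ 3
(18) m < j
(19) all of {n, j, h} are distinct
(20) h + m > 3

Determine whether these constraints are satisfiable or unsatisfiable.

Unsatisfiable

Constraints 3, 4, 5, 6, 11, and 17 confine each of n, j, h to the 2 values {3, 4}.
Constraint 19 requires all 3 of them to be distinct, but only 2 values are available — impossible by the pigeonhole principle.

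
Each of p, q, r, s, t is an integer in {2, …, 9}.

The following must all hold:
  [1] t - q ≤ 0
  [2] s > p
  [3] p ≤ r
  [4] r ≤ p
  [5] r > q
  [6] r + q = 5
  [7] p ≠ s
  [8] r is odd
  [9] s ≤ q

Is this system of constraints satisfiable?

Constraints 2, 4, 5, and 9 give q < r, r ≤ p, p < s, s ≤ q. Chaining: q < r ≤ p < s ≤ q, which forces q < q — impossible.

Unsatisfiable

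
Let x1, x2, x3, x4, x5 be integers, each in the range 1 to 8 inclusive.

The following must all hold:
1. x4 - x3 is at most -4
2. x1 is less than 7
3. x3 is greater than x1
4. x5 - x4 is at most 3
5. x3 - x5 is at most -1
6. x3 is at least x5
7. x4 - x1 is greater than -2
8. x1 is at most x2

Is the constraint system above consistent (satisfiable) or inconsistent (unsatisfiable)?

Constraints 1, 4, and 5 give x4 − x5 ≥ -3, x5 − x3 ≥ 1, x3 − x4 ≥ 4.
Adding all 3 inequalities: the left sides telescope to 0, and the right sides sum to (-3) + 1 + 4 = 2. So 0 ≥ 2, which is false.

Unsatisfiable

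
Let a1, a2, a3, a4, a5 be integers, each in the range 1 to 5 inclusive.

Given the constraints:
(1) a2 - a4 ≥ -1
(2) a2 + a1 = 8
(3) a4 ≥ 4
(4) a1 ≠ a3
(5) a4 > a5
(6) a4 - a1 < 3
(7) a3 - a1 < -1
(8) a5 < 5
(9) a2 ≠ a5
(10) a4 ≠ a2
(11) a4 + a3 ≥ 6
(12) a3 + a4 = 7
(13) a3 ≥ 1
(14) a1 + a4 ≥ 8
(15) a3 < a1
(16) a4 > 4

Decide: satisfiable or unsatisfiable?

Take a1 = 4, a2 = 4, a3 = 2, a4 = 5, a5 = 3. Then constraint 1: a2 - a4 = -1; constraint 2: a2 + a1 = 8, and every other listed constraint is also met.

Satisfiable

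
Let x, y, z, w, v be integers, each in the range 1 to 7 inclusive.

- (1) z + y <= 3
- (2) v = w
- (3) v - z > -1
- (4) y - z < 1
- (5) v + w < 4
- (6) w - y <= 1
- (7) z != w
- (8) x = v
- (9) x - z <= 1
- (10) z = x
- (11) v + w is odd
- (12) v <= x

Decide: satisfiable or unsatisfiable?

From constraints 2, 8, and 10, z = x = v = w, so z = w. But constraint 7 says z ≠ w. Contradiction.

Unsatisfiable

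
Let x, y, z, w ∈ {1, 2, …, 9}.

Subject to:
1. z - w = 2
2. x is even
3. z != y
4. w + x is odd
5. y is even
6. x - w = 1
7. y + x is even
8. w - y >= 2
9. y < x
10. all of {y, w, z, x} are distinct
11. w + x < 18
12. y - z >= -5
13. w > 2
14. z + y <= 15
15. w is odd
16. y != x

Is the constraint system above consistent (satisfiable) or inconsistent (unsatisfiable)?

Satisfiable

The assignment x = 8, y = 4, z = 9, w = 7 works:
  constraint 1 holds since z - w = 2.
  constraint 6 holds since x - w = 1.
  constraint 8 holds since w - y = 3.
The rest check out directly.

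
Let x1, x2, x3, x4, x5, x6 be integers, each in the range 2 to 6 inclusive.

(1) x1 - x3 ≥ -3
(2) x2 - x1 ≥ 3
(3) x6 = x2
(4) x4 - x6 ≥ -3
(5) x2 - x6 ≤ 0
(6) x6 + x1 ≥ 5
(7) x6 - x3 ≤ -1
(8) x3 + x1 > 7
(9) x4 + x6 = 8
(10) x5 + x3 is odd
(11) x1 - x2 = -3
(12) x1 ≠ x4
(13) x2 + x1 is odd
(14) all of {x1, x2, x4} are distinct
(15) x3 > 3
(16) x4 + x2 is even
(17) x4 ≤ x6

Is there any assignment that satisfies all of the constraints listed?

Unsatisfiable

Constraints 1, 2, 5, and 7 give x2 − x1 ≥ 3, x1 − x3 ≥ -3, x3 − x6 ≥ 1, x6 − x2 ≥ 0.
Adding all 4 inequalities: the left sides telescope to 0, and the right sides sum to 3 + (-3) + 1 + 0 = 1. So 0 ≥ 1, which is false.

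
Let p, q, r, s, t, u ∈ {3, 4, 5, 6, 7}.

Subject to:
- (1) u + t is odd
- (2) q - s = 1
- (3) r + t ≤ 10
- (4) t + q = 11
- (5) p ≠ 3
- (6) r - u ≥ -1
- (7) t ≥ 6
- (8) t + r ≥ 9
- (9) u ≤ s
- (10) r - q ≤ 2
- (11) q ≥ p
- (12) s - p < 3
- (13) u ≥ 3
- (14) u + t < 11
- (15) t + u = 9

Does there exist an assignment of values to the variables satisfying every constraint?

Satisfiable

Setting (p, q, r, s, t, u) = (4, 5, 4, 4, 6, 3) satisfies everything: constraint 2: q - s = 1; constraint 3: r + t = 10, and the others follow.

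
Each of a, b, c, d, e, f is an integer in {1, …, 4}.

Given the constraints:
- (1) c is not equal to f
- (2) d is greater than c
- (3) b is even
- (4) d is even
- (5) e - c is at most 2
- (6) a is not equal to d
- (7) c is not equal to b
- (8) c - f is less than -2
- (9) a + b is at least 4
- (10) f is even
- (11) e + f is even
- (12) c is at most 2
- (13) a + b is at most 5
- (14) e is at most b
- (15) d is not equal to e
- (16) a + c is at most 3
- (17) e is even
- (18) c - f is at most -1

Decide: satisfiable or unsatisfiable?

Setting (a, b, c, d, e, f) = (2, 2, 1, 4, 2, 4) satisfies everything: constraint 5: e - c = 1; constraint 8: c - f = -3; constraint 9: a + b = 4, and the others follow.

Satisfiable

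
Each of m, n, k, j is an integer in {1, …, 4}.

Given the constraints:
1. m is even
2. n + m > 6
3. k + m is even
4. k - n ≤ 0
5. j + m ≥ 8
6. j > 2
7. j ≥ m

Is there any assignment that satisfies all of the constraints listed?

Setting (m, n, k, j) = (4, 4, 4, 4) satisfies everything: constraint 2: n + m = 8; constraint 4: k - n = 0, and the others follow.

Satisfiable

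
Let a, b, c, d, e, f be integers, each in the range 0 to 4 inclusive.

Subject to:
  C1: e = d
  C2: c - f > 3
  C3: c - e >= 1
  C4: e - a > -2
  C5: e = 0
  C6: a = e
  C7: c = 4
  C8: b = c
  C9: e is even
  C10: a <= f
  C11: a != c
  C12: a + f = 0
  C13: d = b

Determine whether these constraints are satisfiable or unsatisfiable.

Constraint 5 fixes e = 0 and constraint 7 fixes c = 4. Constraints 1, 8, and 13 give e = d = b = c, so e = c. But 0 ≠ 4 — contradiction.

Unsatisfiable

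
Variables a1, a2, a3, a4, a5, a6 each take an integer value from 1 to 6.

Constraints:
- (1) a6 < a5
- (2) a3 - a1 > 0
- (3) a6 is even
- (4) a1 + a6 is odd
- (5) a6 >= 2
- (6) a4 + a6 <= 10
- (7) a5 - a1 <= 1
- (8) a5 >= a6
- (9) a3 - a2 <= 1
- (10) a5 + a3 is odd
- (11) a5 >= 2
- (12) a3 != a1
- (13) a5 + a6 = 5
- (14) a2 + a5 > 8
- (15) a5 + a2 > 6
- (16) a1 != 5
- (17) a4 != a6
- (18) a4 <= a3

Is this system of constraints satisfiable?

Take a1 = 3, a2 = 6, a3 = 6, a4 = 6, a5 = 3, a6 = 2. Then constraint 2: a3 - a1 = 3; constraint 6: a4 + a6 = 8; constraint 7: a5 - a1 = 0, and every other listed constraint is also met.

Satisfiable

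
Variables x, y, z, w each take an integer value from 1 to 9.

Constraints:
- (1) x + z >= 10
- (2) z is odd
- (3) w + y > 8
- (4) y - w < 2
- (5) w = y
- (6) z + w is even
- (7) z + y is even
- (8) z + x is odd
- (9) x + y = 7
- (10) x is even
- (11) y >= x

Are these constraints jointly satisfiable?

Setting (x, y, z, w) = (2, 5, 9, 5) satisfies everything: constraint 1: x + z = 11; constraint 3: w + y = 10, and the others follow.

Satisfiable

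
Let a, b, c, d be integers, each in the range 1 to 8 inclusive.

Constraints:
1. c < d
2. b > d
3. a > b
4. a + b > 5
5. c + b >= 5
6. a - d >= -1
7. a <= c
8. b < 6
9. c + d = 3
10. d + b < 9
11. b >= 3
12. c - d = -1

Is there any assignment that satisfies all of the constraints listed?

Constraints 1, 2, 3, and 7 give a ≤ c, c < d, d < b, b < a. Chaining: a ≤ c < d < b < a, which forces a < a — impossible.

Unsatisfiable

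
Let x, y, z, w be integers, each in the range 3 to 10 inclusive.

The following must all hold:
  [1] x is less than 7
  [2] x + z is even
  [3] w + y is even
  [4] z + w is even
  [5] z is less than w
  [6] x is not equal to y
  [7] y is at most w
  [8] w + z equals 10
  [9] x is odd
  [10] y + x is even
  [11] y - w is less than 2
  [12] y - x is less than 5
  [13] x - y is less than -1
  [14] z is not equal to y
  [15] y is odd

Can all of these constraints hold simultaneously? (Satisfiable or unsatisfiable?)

Take x = 3, y = 7, z = 3, w = 7. Then constraint 8: w + z = 10; constraint 11: y - w = 0; constraint 12: y - x = 4, and every other listed constraint is also met.

Satisfiable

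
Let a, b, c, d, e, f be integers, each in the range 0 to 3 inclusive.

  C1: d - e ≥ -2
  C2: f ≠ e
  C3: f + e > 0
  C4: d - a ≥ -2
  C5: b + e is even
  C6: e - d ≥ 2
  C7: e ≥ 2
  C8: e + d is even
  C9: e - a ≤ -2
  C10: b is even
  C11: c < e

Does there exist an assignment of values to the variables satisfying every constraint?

Constraints 4, 6, and 9 give e − d ≥ 2, d − a ≥ -2, a − e ≥ 2.
Adding all 3 inequalities: the left sides telescope to 0, and the right sides sum to 2 + (-2) + 2 = 2. So 0 ≥ 2, which is false.

Unsatisfiable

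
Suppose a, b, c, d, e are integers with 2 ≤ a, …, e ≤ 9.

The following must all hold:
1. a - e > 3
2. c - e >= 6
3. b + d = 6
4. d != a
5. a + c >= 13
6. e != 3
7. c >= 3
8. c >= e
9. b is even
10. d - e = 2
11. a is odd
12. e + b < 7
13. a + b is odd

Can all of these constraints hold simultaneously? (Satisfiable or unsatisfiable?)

The assignment a = 7, b = 2, c = 9, d = 4, e = 2 works:
  constraint 1 holds since a - e = 5.
  constraint 2 holds since c - e = 7.
The rest check out directly.

Satisfiable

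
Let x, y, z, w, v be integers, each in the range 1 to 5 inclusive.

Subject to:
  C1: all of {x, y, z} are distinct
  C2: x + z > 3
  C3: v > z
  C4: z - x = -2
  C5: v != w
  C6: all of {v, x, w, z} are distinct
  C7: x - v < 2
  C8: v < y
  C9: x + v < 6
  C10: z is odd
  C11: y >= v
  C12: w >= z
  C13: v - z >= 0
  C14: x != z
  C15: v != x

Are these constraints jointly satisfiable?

Satisfiable

Setting (x, y, z, w, v) = (3, 5, 1, 5, 2) satisfies everything: constraint 2: x + z = 4; constraint 4: z - x = -2, and the others follow.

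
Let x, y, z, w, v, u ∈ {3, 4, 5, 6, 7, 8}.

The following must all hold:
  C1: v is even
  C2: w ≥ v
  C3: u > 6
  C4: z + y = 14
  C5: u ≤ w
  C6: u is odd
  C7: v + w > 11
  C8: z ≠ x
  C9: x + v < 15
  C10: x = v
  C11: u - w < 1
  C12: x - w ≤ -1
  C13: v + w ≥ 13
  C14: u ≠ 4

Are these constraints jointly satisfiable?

Satisfiable

One satisfying assignment is x = 6, y = 7, z = 7, w = 7, v = 6, u = 7.
For the less obvious constraints — constraint 4: z + y = 14; constraint 7: v + w = 13 — and the others hold by inspection.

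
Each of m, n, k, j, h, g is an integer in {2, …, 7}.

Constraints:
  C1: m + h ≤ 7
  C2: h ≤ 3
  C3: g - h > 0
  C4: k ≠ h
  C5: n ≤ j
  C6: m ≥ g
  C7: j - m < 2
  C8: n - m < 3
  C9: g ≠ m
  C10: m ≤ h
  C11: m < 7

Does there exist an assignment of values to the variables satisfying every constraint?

Unsatisfiable

Constraints 3, 6, and 10 give h < g, g ≤ m, m ≤ h. Chaining: h < g ≤ m ≤ h, which forces h < h — impossible.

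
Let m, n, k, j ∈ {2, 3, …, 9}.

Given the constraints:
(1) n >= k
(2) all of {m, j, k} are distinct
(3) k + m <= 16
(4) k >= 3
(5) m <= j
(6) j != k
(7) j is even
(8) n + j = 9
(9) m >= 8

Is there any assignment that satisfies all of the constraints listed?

From constraints 1 and 4: n ≥ k ≥ 3. From constraints 5 and 9: j ≥ m ≥ 8. Hence n + j ≥ 11. But constraint 8 requires n + j = 9, and 9 < 11. Contradiction.

Unsatisfiable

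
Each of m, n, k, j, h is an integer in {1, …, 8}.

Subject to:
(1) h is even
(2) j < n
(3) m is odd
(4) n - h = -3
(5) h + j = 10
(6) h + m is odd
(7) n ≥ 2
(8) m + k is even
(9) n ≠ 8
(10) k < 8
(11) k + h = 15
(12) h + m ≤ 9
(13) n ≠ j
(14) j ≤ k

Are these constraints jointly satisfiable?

Satisfiable

Try m = 1, n = 5, k = 7, j = 2, h = 8.
Check constraint 4: n - h = -3; constraint 5: h + j = 10; constraint 11: k + h = 15. The remaining constraints are straightforward to verify.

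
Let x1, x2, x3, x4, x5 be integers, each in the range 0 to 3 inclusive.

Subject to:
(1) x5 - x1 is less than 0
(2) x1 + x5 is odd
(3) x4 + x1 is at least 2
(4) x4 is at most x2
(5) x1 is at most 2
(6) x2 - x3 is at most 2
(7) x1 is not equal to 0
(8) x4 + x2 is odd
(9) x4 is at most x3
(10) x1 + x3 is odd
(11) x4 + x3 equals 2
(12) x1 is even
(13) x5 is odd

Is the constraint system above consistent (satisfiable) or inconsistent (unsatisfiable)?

Satisfiable

The assignment x1 = 2, x2 = 2, x3 = 1, x4 = 1, x5 = 1 works:
  constraint 1 holds since x5 - x1 = -1.
  constraint 3 holds since x4 + x1 = 3.
The rest check out directly.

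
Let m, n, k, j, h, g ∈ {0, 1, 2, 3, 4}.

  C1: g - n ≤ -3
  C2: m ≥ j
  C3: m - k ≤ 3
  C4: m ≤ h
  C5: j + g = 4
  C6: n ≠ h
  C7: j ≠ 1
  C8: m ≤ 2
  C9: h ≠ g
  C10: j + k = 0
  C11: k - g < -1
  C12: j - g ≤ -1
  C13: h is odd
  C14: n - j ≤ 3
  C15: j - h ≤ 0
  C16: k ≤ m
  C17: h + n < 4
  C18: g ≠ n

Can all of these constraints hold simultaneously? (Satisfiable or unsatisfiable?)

Constraints 1, 12, and 14 give n − g ≥ 3, g − j ≥ 1, j − n ≥ -3.
Adding all 3 inequalities: the left sides telescope to 0, and the right sides sum to 3 + 1 + (-3) = 1. So 0 ≥ 1, which is false.

Unsatisfiable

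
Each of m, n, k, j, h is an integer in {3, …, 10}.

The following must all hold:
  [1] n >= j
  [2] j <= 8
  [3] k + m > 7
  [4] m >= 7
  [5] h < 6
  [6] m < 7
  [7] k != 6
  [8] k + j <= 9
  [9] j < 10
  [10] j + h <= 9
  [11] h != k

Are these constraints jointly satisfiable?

Unsatisfiable

From constraint 4: m ≥ 7. From constraint 6: m ≤ 6. But 6 < 7, so no value of m works.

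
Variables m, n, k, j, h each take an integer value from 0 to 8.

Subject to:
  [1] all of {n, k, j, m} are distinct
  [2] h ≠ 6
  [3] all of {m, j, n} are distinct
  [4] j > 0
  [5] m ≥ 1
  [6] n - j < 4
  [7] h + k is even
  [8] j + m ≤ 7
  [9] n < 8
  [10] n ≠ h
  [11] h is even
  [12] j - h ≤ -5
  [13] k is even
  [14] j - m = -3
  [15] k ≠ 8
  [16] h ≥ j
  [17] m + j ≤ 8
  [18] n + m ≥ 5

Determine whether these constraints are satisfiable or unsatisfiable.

Satisfiable

Setting (m, n, k, j, h) = (5, 3, 0, 2, 8) satisfies everything: constraint 6: n - j = 1; constraint 8: j + m = 7; constraint 12: j - h = -6, and the others follow.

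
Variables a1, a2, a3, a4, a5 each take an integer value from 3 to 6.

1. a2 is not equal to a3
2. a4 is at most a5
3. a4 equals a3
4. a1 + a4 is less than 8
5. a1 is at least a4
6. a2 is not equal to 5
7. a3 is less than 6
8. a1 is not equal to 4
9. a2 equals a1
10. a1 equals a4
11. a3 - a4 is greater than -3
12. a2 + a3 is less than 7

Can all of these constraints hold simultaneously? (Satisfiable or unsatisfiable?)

From constraints 3, 9, and 10, a2 = a1 = a4 = a3, so a2 = a3. But constraint 1 says a2 ≠ a3. Contradiction.

Unsatisfiable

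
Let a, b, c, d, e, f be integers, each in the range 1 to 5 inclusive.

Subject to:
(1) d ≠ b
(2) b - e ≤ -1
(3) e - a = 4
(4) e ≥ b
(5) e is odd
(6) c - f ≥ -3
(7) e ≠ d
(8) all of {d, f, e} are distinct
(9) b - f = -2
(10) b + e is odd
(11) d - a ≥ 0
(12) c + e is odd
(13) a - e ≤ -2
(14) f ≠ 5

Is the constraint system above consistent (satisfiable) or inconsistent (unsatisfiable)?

Satisfiable

Take a = 1, b = 2, c = 2, d = 1, e = 5, f = 4. Then constraint 2: b - e = -3; constraint 3: e - a = 4, and every other listed constraint is also met.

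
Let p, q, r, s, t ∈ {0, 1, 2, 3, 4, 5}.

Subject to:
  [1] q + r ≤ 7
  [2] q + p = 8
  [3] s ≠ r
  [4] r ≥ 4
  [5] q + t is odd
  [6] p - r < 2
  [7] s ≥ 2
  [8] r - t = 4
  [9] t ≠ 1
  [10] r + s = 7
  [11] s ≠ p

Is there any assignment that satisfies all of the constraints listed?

Satisfiable

One satisfying assignment is p = 5, q = 3, r = 4, s = 3, t = 0.
For the less obvious constraints — constraint 1: q + r = 7; constraint 2: q + p = 8; constraint 6: p - r = 1 — and the others hold by inspection.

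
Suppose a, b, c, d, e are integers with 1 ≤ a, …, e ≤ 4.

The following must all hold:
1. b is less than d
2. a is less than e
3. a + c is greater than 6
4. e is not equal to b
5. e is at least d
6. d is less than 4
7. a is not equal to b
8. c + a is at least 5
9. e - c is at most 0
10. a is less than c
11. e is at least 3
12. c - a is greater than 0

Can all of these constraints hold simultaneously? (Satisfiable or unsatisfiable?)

One satisfying assignment is a = 3, b = 2, c = 4, d = 3, e = 4.
For the less obvious constraints — constraint 3: a + c = 7; constraint 8: c + a = 7; constraint 9: e - c = 0 — and the others hold by inspection.

Satisfiable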